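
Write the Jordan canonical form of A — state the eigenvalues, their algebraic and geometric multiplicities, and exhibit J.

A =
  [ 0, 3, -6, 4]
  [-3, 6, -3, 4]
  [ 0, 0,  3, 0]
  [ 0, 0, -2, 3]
J_3(3) ⊕ J_1(3)

The characteristic polynomial is
  det(x·I − A) = x^4 - 12*x^3 + 54*x^2 - 108*x + 81 = (x - 3)^4

Eigenvalues and multiplicities (the geometric multiplicity of λ is n − rank(A − λI), which equals the number of Jordan blocks for λ):
  λ = 3: algebraic multiplicity = 4, geometric multiplicity = 2

Determining the block sizes for each eigenvalue:
  λ = 3: with am = 4 and gm = 2, the partition is not yet determined (e.g. several partitions of 4 into 2 parts exist). Let N = A − (3)·I. Computing rank(N^1) = 2, rank(N^2) = 1, rank(N^3) = 0; the number of blocks of size ≥ j is rank(N^{j−1}) − rank(N^j), giving [2, 1, 1]. So we have 1 block(s) of size 3, 1 block(s) of size 1 → block sizes [3, 1]

Assembling the blocks gives a Jordan form
J =
  [3, 1, 0, 0]
  [0, 3, 1, 0]
  [0, 0, 3, 0]
  [0, 0, 0, 3]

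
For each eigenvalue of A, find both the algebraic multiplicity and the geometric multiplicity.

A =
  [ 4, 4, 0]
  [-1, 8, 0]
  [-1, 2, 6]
λ = 6: alg = 3, geom = 2

Step 1 — factor the characteristic polynomial to read off the algebraic multiplicities:
  χ_A(x) = (x - 6)^3

Step 2 — compute geometric multiplicities via the rank-nullity identity g(λ) = n − rank(A − λI):
  rank(A − (6)·I) = 1, so dim ker(A − (6)·I) = n − 1 = 2

Summary:
  λ = 6: algebraic multiplicity = 3, geometric multiplicity = 2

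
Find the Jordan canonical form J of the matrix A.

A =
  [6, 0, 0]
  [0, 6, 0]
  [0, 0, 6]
J_1(6) ⊕ J_1(6) ⊕ J_1(6)

The characteristic polynomial is
  det(x·I − A) = x^3 - 18*x^2 + 108*x - 216 = (x - 6)^3

Eigenvalues and multiplicities (the geometric multiplicity of λ is n − rank(A − λI), which equals the number of Jordan blocks for λ):
  λ = 6: algebraic multiplicity = 3, geometric multiplicity = 3

Determining the block sizes for each eigenvalue:
  λ = 6: gm = am = 3, so every block has size 1 → block sizes [1, 1, 1]

Assembling the blocks gives a Jordan form
J =
  [6, 0, 0]
  [0, 6, 0]
  [0, 0, 6]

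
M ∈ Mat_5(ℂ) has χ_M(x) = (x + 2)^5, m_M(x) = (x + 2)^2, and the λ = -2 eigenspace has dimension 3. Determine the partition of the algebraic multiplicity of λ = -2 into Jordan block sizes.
Block sizes for λ = -2: [2, 2, 1]

Step 1 — from the characteristic polynomial, algebraic multiplicity of λ = -2 is 5. From dim ker(M − (-2)·I) = 3, there are exactly 3 Jordan blocks for λ = -2.
Step 2 — from the minimal polynomial, the factor (x + 2)^2 tells us the largest block for λ = -2 has size 2.
Step 3 — with total size 5, 3 blocks, and largest block 2, the block sizes (in nonincreasing order) are [2, 2, 1].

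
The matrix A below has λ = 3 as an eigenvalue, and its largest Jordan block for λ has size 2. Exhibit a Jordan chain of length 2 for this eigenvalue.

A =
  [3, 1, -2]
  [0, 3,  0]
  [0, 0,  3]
A Jordan chain for λ = 3 of length 2:
v_1 = (1, 0, 0)ᵀ
v_2 = (0, 1, 0)ᵀ

Let N = A − (3)·I. We want v_2 with N^2 v_2 = 0 but N^1 v_2 ≠ 0; then v_{j-1} := N · v_j for j = 2, …, 2.

Pick v_2 = (0, 1, 0)ᵀ.
Then v_1 = N · v_2 = (1, 0, 0)ᵀ.

Sanity check: (A − (3)·I) v_1 = (0, 0, 0)ᵀ = 0. ✓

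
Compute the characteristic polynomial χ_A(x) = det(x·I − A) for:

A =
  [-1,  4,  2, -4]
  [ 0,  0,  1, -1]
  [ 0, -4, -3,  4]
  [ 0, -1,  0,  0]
x^4 + 4*x^3 + 6*x^2 + 4*x + 1

Expanding det(x·I − A) (e.g. by cofactor expansion or by noting that A is similar to its Jordan form J, which has the same characteristic polynomial as A) gives
  χ_A(x) = x^4 + 4*x^3 + 6*x^2 + 4*x + 1
which factors as (x + 1)^4. The eigenvalues (with algebraic multiplicities) are λ = -1 with multiplicity 4.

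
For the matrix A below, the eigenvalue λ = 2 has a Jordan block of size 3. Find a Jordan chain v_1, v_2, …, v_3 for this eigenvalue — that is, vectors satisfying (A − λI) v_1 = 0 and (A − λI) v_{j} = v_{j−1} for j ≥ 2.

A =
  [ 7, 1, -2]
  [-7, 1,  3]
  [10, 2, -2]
A Jordan chain for λ = 2 of length 3:
v_1 = (-2, 2, -4)ᵀ
v_2 = (5, -7, 10)ᵀ
v_3 = (1, 0, 0)ᵀ

Let N = A − (2)·I. We want v_3 with N^3 v_3 = 0 but N^2 v_3 ≠ 0; then v_{j-1} := N · v_j for j = 3, …, 2.

Pick v_3 = (1, 0, 0)ᵀ.
Then v_2 = N · v_3 = (5, -7, 10)ᵀ.
Then v_1 = N · v_2 = (-2, 2, -4)ᵀ.

Sanity check: (A − (2)·I) v_1 = (0, 0, 0)ᵀ = 0. ✓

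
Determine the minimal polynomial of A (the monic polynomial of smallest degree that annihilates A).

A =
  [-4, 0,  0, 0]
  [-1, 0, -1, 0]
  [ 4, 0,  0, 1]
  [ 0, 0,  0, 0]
x^4 + 4*x^3

The characteristic polynomial is χ_A(x) = x^3*(x + 4), so the eigenvalues are known. The minimal polynomial is
  m_A(x) = Π_λ (x − λ)^{k_λ}
where k_λ is the size of the *largest* Jordan block for λ (equivalently, the smallest k with (A − λI)^k v = 0 for every generalised eigenvector v of λ).

  λ = -4: largest Jordan block has size 1, contributing (x + 4)
  λ = 0: largest Jordan block has size 3, contributing (x − 0)^3

So m_A(x) = x^3*(x + 4) = x^4 + 4*x^3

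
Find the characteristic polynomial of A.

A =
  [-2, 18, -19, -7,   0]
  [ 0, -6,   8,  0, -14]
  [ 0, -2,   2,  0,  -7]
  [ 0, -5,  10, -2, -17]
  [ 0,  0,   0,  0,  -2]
x^5 + 10*x^4 + 40*x^3 + 80*x^2 + 80*x + 32

Expanding det(x·I − A) (e.g. by cofactor expansion or by noting that A is similar to its Jordan form J, which has the same characteristic polynomial as A) gives
  χ_A(x) = x^5 + 10*x^4 + 40*x^3 + 80*x^2 + 80*x + 32
which factors as (x + 2)^5. The eigenvalues (with algebraic multiplicities) are λ = -2 with multiplicity 5.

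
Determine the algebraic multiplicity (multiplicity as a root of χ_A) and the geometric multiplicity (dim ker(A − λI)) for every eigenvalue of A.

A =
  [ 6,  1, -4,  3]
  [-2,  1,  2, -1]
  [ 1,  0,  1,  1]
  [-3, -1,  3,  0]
λ = 2: alg = 4, geom = 2

Step 1 — factor the characteristic polynomial to read off the algebraic multiplicities:
  χ_A(x) = (x - 2)^4

Step 2 — compute geometric multiplicities via the rank-nullity identity g(λ) = n − rank(A − λI):
  rank(A − (2)·I) = 2, so dim ker(A − (2)·I) = n − 2 = 2

Summary:
  λ = 2: algebraic multiplicity = 4, geometric multiplicity = 2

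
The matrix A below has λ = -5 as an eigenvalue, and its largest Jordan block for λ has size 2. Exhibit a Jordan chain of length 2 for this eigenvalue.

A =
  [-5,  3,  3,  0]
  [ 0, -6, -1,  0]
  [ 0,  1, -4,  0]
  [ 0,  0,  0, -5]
A Jordan chain for λ = -5 of length 2:
v_1 = (3, -1, 1, 0)ᵀ
v_2 = (0, 1, 0, 0)ᵀ

Let N = A − (-5)·I. We want v_2 with N^2 v_2 = 0 but N^1 v_2 ≠ 0; then v_{j-1} := N · v_j for j = 2, …, 2.

Pick v_2 = (0, 1, 0, 0)ᵀ.
Then v_1 = N · v_2 = (3, -1, 1, 0)ᵀ.

Sanity check: (A − (-5)·I) v_1 = (0, 0, 0, 0)ᵀ = 0. ✓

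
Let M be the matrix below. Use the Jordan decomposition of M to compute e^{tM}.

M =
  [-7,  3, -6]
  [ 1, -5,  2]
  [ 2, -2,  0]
e^{tM} =
  [-3*t*exp(-4*t) + exp(-4*t), 3*t*exp(-4*t), -6*t*exp(-4*t)]
  [t*exp(-4*t), -t*exp(-4*t) + exp(-4*t), 2*t*exp(-4*t)]
  [2*t*exp(-4*t), -2*t*exp(-4*t), 4*t*exp(-4*t) + exp(-4*t)]

Strategy: write M = P · J · P⁻¹ where J is a Jordan canonical form, so e^{tM} = P · e^{tJ} · P⁻¹, and e^{tJ} can be computed block-by-block.

M has Jordan form
J =
  [-4,  1,  0]
  [ 0, -4,  0]
  [ 0,  0, -4]
(up to reordering of blocks).

Per-block formulas:
  For a 1×1 block at λ = -4: exp(t · [-4]) = [e^(-4t)].
  For a 2×2 Jordan block J_2(-4): exp(t · J_2(-4)) = e^(-4t)·(I + t·N), where N is the 2×2 nilpotent shift.

After assembling e^{tJ} and conjugating by P, we get:

e^{tM} =
  [-3*t*exp(-4*t) + exp(-4*t), 3*t*exp(-4*t), -6*t*exp(-4*t)]
  [t*exp(-4*t), -t*exp(-4*t) + exp(-4*t), 2*t*exp(-4*t)]
  [2*t*exp(-4*t), -2*t*exp(-4*t), 4*t*exp(-4*t) + exp(-4*t)]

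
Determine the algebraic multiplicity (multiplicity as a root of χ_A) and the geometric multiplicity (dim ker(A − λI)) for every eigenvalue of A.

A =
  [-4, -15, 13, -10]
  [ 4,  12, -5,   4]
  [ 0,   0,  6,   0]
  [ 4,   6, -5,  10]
λ = 6: alg = 4, geom = 2

Step 1 — factor the characteristic polynomial to read off the algebraic multiplicities:
  χ_A(x) = (x - 6)^4

Step 2 — compute geometric multiplicities via the rank-nullity identity g(λ) = n − rank(A − λI):
  rank(A − (6)·I) = 2, so dim ker(A − (6)·I) = n − 2 = 2

Summary:
  λ = 6: algebraic multiplicity = 4, geometric multiplicity = 2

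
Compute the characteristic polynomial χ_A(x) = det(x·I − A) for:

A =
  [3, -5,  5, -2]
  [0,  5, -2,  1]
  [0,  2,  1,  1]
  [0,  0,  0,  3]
x^4 - 12*x^3 + 54*x^2 - 108*x + 81

Expanding det(x·I − A) (e.g. by cofactor expansion or by noting that A is similar to its Jordan form J, which has the same characteristic polynomial as A) gives
  χ_A(x) = x^4 - 12*x^3 + 54*x^2 - 108*x + 81
which factors as (x - 3)^4. The eigenvalues (with algebraic multiplicities) are λ = 3 with multiplicity 4.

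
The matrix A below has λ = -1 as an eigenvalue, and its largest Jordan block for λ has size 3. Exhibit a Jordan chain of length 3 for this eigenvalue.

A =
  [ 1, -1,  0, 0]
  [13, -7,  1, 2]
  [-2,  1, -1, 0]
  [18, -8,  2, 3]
A Jordan chain for λ = -1 of length 3:
v_1 = (-9, -18, 9, 0)ᵀ
v_2 = (2, 13, -2, 18)ᵀ
v_3 = (1, 0, 0, 0)ᵀ

Let N = A − (-1)·I. We want v_3 with N^3 v_3 = 0 but N^2 v_3 ≠ 0; then v_{j-1} := N · v_j for j = 3, …, 2.

Pick v_3 = (1, 0, 0, 0)ᵀ.
Then v_2 = N · v_3 = (2, 13, -2, 18)ᵀ.
Then v_1 = N · v_2 = (-9, -18, 9, 0)ᵀ.

Sanity check: (A − (-1)·I) v_1 = (0, 0, 0, 0)ᵀ = 0. ✓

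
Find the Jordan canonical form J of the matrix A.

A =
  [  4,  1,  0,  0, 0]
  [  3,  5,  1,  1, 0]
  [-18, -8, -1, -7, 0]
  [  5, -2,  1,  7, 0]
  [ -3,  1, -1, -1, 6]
J_3(3) ⊕ J_1(6) ⊕ J_1(6)

The characteristic polynomial is
  det(x·I − A) = x^5 - 21*x^4 + 171*x^3 - 675*x^2 + 1296*x - 972 = (x - 6)^2*(x - 3)^3

Eigenvalues and multiplicities (the geometric multiplicity of λ is n − rank(A − λI), which equals the number of Jordan blocks for λ):
  λ = 3: algebraic multiplicity = 3, geometric multiplicity = 1
  λ = 6: algebraic multiplicity = 2, geometric multiplicity = 2

Determining the block sizes for each eigenvalue:
  λ = 3: one block (gm = 1), so the single block has size am = 3 → block sizes [3]
  λ = 6: gm = am = 2, so every block has size 1 → block sizes [1, 1]

Assembling the blocks gives a Jordan form
J =
  [3, 1, 0, 0, 0]
  [0, 3, 1, 0, 0]
  [0, 0, 3, 0, 0]
  [0, 0, 0, 6, 0]
  [0, 0, 0, 0, 6]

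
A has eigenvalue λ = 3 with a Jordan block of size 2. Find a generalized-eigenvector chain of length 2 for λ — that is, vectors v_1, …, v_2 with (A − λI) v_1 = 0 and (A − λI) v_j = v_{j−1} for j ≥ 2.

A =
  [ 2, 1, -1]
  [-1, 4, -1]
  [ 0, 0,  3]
A Jordan chain for λ = 3 of length 2:
v_1 = (-1, -1, 0)ᵀ
v_2 = (1, 0, 0)ᵀ

Let N = A − (3)·I. We want v_2 with N^2 v_2 = 0 but N^1 v_2 ≠ 0; then v_{j-1} := N · v_j for j = 2, …, 2.

Pick v_2 = (1, 0, 0)ᵀ.
Then v_1 = N · v_2 = (-1, -1, 0)ᵀ.

Sanity check: (A − (3)·I) v_1 = (0, 0, 0)ᵀ = 0. ✓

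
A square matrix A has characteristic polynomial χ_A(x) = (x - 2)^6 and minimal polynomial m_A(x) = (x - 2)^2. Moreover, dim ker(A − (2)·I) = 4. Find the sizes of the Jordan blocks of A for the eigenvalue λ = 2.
Block sizes for λ = 2: [2, 2, 1, 1]

Step 1 — from the characteristic polynomial, algebraic multiplicity of λ = 2 is 6. From dim ker(A − (2)·I) = 4, there are exactly 4 Jordan blocks for λ = 2.
Step 2 — from the minimal polynomial, the factor (x − 2)^2 tells us the largest block for λ = 2 has size 2.
Step 3 — with total size 6, 4 blocks, and largest block 2, the block sizes (in nonincreasing order) are [2, 2, 1, 1].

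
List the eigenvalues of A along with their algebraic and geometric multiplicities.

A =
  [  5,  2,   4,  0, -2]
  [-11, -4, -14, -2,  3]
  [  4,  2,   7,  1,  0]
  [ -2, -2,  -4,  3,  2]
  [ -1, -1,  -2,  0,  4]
λ = 3: alg = 5, geom = 3

Step 1 — factor the characteristic polynomial to read off the algebraic multiplicities:
  χ_A(x) = (x - 3)^5

Step 2 — compute geometric multiplicities via the rank-nullity identity g(λ) = n − rank(A − λI):
  rank(A − (3)·I) = 2, so dim ker(A − (3)·I) = n − 2 = 3

Summary:
  λ = 3: algebraic multiplicity = 5, geometric multiplicity = 3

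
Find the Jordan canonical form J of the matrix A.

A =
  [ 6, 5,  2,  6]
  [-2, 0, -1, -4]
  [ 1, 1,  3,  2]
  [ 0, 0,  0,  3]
J_3(3) ⊕ J_1(3)

The characteristic polynomial is
  det(x·I − A) = x^4 - 12*x^3 + 54*x^2 - 108*x + 81 = (x - 3)^4

Eigenvalues and multiplicities (the geometric multiplicity of λ is n − rank(A − λI), which equals the number of Jordan blocks for λ):
  λ = 3: algebraic multiplicity = 4, geometric multiplicity = 2

Determining the block sizes for each eigenvalue:
  λ = 3: with am = 4 and gm = 2, the partition is not yet determined (e.g. several partitions of 4 into 2 parts exist). Let N = A − (3)·I. Computing rank(N^1) = 2, rank(N^2) = 1, rank(N^3) = 0; the number of blocks of size ≥ j is rank(N^{j−1}) − rank(N^j), giving [2, 1, 1]. So we have 1 block(s) of size 3, 1 block(s) of size 1 → block sizes [3, 1]

Assembling the blocks gives a Jordan form
J =
  [3, 1, 0, 0]
  [0, 3, 1, 0]
  [0, 0, 3, 0]
  [0, 0, 0, 3]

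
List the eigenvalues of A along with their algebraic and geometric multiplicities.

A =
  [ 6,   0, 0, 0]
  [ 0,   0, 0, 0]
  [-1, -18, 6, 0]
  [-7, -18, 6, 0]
λ = 0: alg = 2, geom = 2; λ = 6: alg = 2, geom = 1

Step 1 — factor the characteristic polynomial to read off the algebraic multiplicities:
  χ_A(x) = x^2*(x - 6)^2

Step 2 — compute geometric multiplicities via the rank-nullity identity g(λ) = n − rank(A − λI):
  rank(A − (0)·I) = 2, so dim ker(A − (0)·I) = n − 2 = 2
  rank(A − (6)·I) = 3, so dim ker(A − (6)·I) = n − 3 = 1

Summary:
  λ = 0: algebraic multiplicity = 2, geometric multiplicity = 2
  λ = 6: algebraic multiplicity = 2, geometric multiplicity = 1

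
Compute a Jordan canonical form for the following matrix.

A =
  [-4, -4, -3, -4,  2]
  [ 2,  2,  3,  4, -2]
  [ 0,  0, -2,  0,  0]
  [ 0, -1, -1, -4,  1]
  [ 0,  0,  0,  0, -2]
J_3(-2) ⊕ J_1(-2) ⊕ J_1(-2)

The characteristic polynomial is
  det(x·I − A) = x^5 + 10*x^4 + 40*x^3 + 80*x^2 + 80*x + 32 = (x + 2)^5

Eigenvalues and multiplicities (the geometric multiplicity of λ is n − rank(A − λI), which equals the number of Jordan blocks for λ):
  λ = -2: algebraic multiplicity = 5, geometric multiplicity = 3

Determining the block sizes for each eigenvalue:
  λ = -2: with am = 5 and gm = 3, the partition is not yet determined (e.g. several partitions of 5 into 3 parts exist). Let N = A − (-2)·I. Computing rank(N^1) = 2, rank(N^2) = 1, rank(N^3) = 0; the number of blocks of size ≥ j is rank(N^{j−1}) − rank(N^j), giving [3, 1, 1]. So we have 1 block(s) of size 3, 2 block(s) of size 1 → block sizes [3, 1, 1]

Assembling the blocks gives a Jordan form
J =
  [-2,  1,  0,  0,  0]
  [ 0, -2,  1,  0,  0]
  [ 0,  0, -2,  0,  0]
  [ 0,  0,  0, -2,  0]
  [ 0,  0,  0,  0, -2]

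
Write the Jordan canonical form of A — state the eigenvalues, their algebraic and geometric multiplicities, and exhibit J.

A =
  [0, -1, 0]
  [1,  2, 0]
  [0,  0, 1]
J_2(1) ⊕ J_1(1)

The characteristic polynomial is
  det(x·I − A) = x^3 - 3*x^2 + 3*x - 1 = (x - 1)^3

Eigenvalues and multiplicities (the geometric multiplicity of λ is n − rank(A − λI), which equals the number of Jordan blocks for λ):
  λ = 1: algebraic multiplicity = 3, geometric multiplicity = 2

Determining the block sizes for each eigenvalue:
  λ = 1: 2 blocks summing to 3 forces exactly one block of size 2 and the rest size 1 → block sizes [2, 1]

Assembling the blocks gives a Jordan form
J =
  [1, 1, 0]
  [0, 1, 0]
  [0, 0, 1]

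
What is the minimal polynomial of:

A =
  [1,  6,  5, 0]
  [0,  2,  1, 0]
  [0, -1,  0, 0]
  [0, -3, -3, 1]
x^3 - 3*x^2 + 3*x - 1

The characteristic polynomial is χ_A(x) = (x - 1)^4, so the eigenvalues are known. The minimal polynomial is
  m_A(x) = Π_λ (x − λ)^{k_λ}
where k_λ is the size of the *largest* Jordan block for λ (equivalently, the smallest k with (A − λI)^k v = 0 for every generalised eigenvector v of λ).

  λ = 1: largest Jordan block has size 3, contributing (x − 1)^3

So m_A(x) = (x - 1)^3 = x^3 - 3*x^2 + 3*x - 1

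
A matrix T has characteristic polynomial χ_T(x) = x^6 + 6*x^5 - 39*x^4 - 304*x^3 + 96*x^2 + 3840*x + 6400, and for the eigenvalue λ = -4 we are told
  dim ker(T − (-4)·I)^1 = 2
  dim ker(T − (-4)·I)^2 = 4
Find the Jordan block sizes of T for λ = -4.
Block sizes for λ = -4: [2, 2]

From the dimensions of kernels of powers, the number of Jordan blocks of size at least j is d_j − d_{j−1} where d_j = dim ker(N^j) (with d_0 = 0). Computing the differences gives [2, 2].
The number of blocks of size exactly k is (#blocks of size ≥ k) − (#blocks of size ≥ k + 1), so the partition is: 2 block(s) of size 2.
In nonincreasing order the block sizes are [2, 2].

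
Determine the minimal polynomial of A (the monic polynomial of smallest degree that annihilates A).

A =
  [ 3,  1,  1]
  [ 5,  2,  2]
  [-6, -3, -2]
x^3 - 3*x^2 + 3*x - 1

The characteristic polynomial is χ_A(x) = (x - 1)^3, so the eigenvalues are known. The minimal polynomial is
  m_A(x) = Π_λ (x − λ)^{k_λ}
where k_λ is the size of the *largest* Jordan block for λ (equivalently, the smallest k with (A − λI)^k v = 0 for every generalised eigenvector v of λ).

  λ = 1: largest Jordan block has size 3, contributing (x − 1)^3

So m_A(x) = (x - 1)^3 = x^3 - 3*x^2 + 3*x - 1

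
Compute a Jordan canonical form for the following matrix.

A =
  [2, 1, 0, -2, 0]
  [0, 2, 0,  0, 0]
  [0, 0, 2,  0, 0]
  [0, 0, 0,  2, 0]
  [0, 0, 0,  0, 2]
J_2(2) ⊕ J_1(2) ⊕ J_1(2) ⊕ J_1(2)

The characteristic polynomial is
  det(x·I − A) = x^5 - 10*x^4 + 40*x^3 - 80*x^2 + 80*x - 32 = (x - 2)^5

Eigenvalues and multiplicities (the geometric multiplicity of λ is n − rank(A − λI), which equals the number of Jordan blocks for λ):
  λ = 2: algebraic multiplicity = 5, geometric multiplicity = 4

Determining the block sizes for each eigenvalue:
  λ = 2: 4 blocks summing to 5 forces exactly one block of size 2 and the rest size 1 → block sizes [2, 1, 1, 1]

Assembling the blocks gives a Jordan form
J =
  [2, 1, 0, 0, 0]
  [0, 2, 0, 0, 0]
  [0, 0, 2, 0, 0]
  [0, 0, 0, 2, 0]
  [0, 0, 0, 0, 2]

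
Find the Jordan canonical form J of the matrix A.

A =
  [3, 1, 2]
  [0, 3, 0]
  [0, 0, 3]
J_2(3) ⊕ J_1(3)

The characteristic polynomial is
  det(x·I − A) = x^3 - 9*x^2 + 27*x - 27 = (x - 3)^3

Eigenvalues and multiplicities (the geometric multiplicity of λ is n − rank(A − λI), which equals the number of Jordan blocks for λ):
  λ = 3: algebraic multiplicity = 3, geometric multiplicity = 2

Determining the block sizes for each eigenvalue:
  λ = 3: 2 blocks summing to 3 forces exactly one block of size 2 and the rest size 1 → block sizes [2, 1]

Assembling the blocks gives a Jordan form
J =
  [3, 1, 0]
  [0, 3, 0]
  [0, 0, 3]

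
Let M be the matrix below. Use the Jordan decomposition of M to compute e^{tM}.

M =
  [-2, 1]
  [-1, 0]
e^{tM} =
  [-t*exp(-t) + exp(-t), t*exp(-t)]
  [-t*exp(-t), t*exp(-t) + exp(-t)]

Strategy: write M = P · J · P⁻¹ where J is a Jordan canonical form, so e^{tM} = P · e^{tJ} · P⁻¹, and e^{tJ} can be computed block-by-block.

M has Jordan form
J =
  [-1,  1]
  [ 0, -1]
(up to reordering of blocks).

Per-block formulas:
  For a 2×2 Jordan block J_2(-1): exp(t · J_2(-1)) = e^(-1t)·(I + t·N), where N is the 2×2 nilpotent shift.

After assembling e^{tJ} and conjugating by P, we get:

e^{tM} =
  [-t*exp(-t) + exp(-t), t*exp(-t)]
  [-t*exp(-t), t*exp(-t) + exp(-t)]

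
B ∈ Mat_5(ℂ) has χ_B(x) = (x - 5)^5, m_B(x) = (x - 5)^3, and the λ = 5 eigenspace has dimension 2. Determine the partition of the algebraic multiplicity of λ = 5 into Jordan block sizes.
Block sizes for λ = 5: [3, 2]

Step 1 — from the characteristic polynomial, algebraic multiplicity of λ = 5 is 5. From dim ker(B − (5)·I) = 2, there are exactly 2 Jordan blocks for λ = 5.
Step 2 — from the minimal polynomial, the factor (x − 5)^3 tells us the largest block for λ = 5 has size 3.
Step 3 — with total size 5, 2 blocks, and largest block 3, the block sizes (in nonincreasing order) are [3, 2].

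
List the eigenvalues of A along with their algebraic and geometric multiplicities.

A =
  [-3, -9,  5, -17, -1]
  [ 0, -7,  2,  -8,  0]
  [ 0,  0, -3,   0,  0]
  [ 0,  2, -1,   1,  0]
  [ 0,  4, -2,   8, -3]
λ = -3: alg = 5, geom = 3

Step 1 — factor the characteristic polynomial to read off the algebraic multiplicities:
  χ_A(x) = (x + 3)^5

Step 2 — compute geometric multiplicities via the rank-nullity identity g(λ) = n − rank(A − λI):
  rank(A − (-3)·I) = 2, so dim ker(A − (-3)·I) = n − 2 = 3

Summary:
  λ = -3: algebraic multiplicity = 5, geometric multiplicity = 3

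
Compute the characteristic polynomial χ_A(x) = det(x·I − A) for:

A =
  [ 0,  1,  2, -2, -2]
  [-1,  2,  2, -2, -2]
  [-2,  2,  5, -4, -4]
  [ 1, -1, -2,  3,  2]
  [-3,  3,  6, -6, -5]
x^5 - 5*x^4 + 10*x^3 - 10*x^2 + 5*x - 1

Expanding det(x·I − A) (e.g. by cofactor expansion or by noting that A is similar to its Jordan form J, which has the same characteristic polynomial as A) gives
  χ_A(x) = x^5 - 5*x^4 + 10*x^3 - 10*x^2 + 5*x - 1
which factors as (x - 1)^5. The eigenvalues (with algebraic multiplicities) are λ = 1 with multiplicity 5.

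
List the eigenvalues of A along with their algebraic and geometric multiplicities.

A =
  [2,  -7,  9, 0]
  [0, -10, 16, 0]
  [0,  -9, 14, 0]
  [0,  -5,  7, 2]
λ = 2: alg = 4, geom = 2

Step 1 — factor the characteristic polynomial to read off the algebraic multiplicities:
  χ_A(x) = (x - 2)^4

Step 2 — compute geometric multiplicities via the rank-nullity identity g(λ) = n − rank(A − λI):
  rank(A − (2)·I) = 2, so dim ker(A − (2)·I) = n − 2 = 2

Summary:
  λ = 2: algebraic multiplicity = 4, geometric multiplicity = 2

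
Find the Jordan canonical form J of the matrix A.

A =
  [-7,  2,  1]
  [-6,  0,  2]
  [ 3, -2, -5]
J_2(-4) ⊕ J_1(-4)

The characteristic polynomial is
  det(x·I − A) = x^3 + 12*x^2 + 48*x + 64 = (x + 4)^3

Eigenvalues and multiplicities (the geometric multiplicity of λ is n − rank(A − λI), which equals the number of Jordan blocks for λ):
  λ = -4: algebraic multiplicity = 3, geometric multiplicity = 2

Determining the block sizes for each eigenvalue:
  λ = -4: 2 blocks summing to 3 forces exactly one block of size 2 and the rest size 1 → block sizes [2, 1]

Assembling the blocks gives a Jordan form
J =
  [-4,  1,  0]
  [ 0, -4,  0]
  [ 0,  0, -4]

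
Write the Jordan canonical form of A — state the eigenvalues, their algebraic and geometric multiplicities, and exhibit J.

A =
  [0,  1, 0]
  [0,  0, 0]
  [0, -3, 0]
J_2(0) ⊕ J_1(0)

The characteristic polynomial is
  det(x·I − A) = x^3

Eigenvalues and multiplicities (the geometric multiplicity of λ is n − rank(A − λI), which equals the number of Jordan blocks for λ):
  λ = 0: algebraic multiplicity = 3, geometric multiplicity = 2

Determining the block sizes for each eigenvalue:
  λ = 0: 2 blocks summing to 3 forces exactly one block of size 2 and the rest size 1 → block sizes [2, 1]

Assembling the blocks gives a Jordan form
J =
  [0, 1, 0]
  [0, 0, 0]
  [0, 0, 0]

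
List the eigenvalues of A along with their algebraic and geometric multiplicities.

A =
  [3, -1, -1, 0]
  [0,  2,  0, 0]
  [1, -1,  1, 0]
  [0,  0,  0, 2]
λ = 2: alg = 4, geom = 3

Step 1 — factor the characteristic polynomial to read off the algebraic multiplicities:
  χ_A(x) = (x - 2)^4

Step 2 — compute geometric multiplicities via the rank-nullity identity g(λ) = n − rank(A − λI):
  rank(A − (2)·I) = 1, so dim ker(A − (2)·I) = n − 1 = 3

Summary:
  λ = 2: algebraic multiplicity = 4, geometric multiplicity = 3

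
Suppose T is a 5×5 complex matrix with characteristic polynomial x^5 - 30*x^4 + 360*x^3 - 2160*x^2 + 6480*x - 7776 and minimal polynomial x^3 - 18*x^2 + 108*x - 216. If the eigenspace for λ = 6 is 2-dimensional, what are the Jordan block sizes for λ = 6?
Block sizes for λ = 6: [3, 2]

Step 1 — from the characteristic polynomial, algebraic multiplicity of λ = 6 is 5. From dim ker(T − (6)·I) = 2, there are exactly 2 Jordan blocks for λ = 6.
Step 2 — from the minimal polynomial, the factor (x − 6)^3 tells us the largest block for λ = 6 has size 3.
Step 3 — with total size 5, 2 blocks, and largest block 3, the block sizes (in nonincreasing order) are [3, 2].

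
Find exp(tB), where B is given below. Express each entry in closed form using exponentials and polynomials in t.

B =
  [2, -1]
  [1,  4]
e^{tB} =
  [-t*exp(3*t) + exp(3*t), -t*exp(3*t)]
  [t*exp(3*t), t*exp(3*t) + exp(3*t)]

Strategy: write B = P · J · P⁻¹ where J is a Jordan canonical form, so e^{tB} = P · e^{tJ} · P⁻¹, and e^{tJ} can be computed block-by-block.

B has Jordan form
J =
  [3, 1]
  [0, 3]
(up to reordering of blocks).

Per-block formulas:
  For a 2×2 Jordan block J_2(3): exp(t · J_2(3)) = e^(3t)·(I + t·N), where N is the 2×2 nilpotent shift.

After assembling e^{tJ} and conjugating by P, we get:

e^{tB} =
  [-t*exp(3*t) + exp(3*t), -t*exp(3*t)]
  [t*exp(3*t), t*exp(3*t) + exp(3*t)]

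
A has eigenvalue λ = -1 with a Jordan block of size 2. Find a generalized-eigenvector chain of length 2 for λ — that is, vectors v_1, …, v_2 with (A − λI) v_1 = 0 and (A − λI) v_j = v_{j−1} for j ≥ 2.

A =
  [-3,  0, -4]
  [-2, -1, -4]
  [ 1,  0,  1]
A Jordan chain for λ = -1 of length 2:
v_1 = (-2, -2, 1)ᵀ
v_2 = (1, 0, 0)ᵀ

Let N = A − (-1)·I. We want v_2 with N^2 v_2 = 0 but N^1 v_2 ≠ 0; then v_{j-1} := N · v_j for j = 2, …, 2.

Pick v_2 = (1, 0, 0)ᵀ.
Then v_1 = N · v_2 = (-2, -2, 1)ᵀ.

Sanity check: (A − (-1)·I) v_1 = (0, 0, 0)ᵀ = 0. ✓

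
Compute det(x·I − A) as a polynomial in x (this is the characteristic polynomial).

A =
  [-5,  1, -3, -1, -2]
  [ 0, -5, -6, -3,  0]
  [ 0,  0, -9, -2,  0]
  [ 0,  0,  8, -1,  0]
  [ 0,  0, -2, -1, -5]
x^5 + 25*x^4 + 250*x^3 + 1250*x^2 + 3125*x + 3125

Expanding det(x·I − A) (e.g. by cofactor expansion or by noting that A is similar to its Jordan form J, which has the same characteristic polynomial as A) gives
  χ_A(x) = x^5 + 25*x^4 + 250*x^3 + 1250*x^2 + 3125*x + 3125
which factors as (x + 5)^5. The eigenvalues (with algebraic multiplicities) are λ = -5 with multiplicity 5.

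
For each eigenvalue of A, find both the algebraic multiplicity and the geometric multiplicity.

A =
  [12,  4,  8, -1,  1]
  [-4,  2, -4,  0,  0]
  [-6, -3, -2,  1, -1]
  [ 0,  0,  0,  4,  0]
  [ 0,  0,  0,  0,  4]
λ = 4: alg = 5, geom = 3

Step 1 — factor the characteristic polynomial to read off the algebraic multiplicities:
  χ_A(x) = (x - 4)^5

Step 2 — compute geometric multiplicities via the rank-nullity identity g(λ) = n − rank(A − λI):
  rank(A − (4)·I) = 2, so dim ker(A − (4)·I) = n − 2 = 3

Summary:
  λ = 4: algebraic multiplicity = 5, geometric multiplicity = 3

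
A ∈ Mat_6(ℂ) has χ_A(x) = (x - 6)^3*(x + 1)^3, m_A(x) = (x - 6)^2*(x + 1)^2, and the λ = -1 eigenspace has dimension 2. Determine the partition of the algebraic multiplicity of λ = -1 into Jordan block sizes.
Block sizes for λ = -1: [2, 1]

Step 1 — from the characteristic polynomial, algebraic multiplicity of λ = -1 is 3. From dim ker(A − (-1)·I) = 2, there are exactly 2 Jordan blocks for λ = -1.
Step 2 — from the minimal polynomial, the factor (x + 1)^2 tells us the largest block for λ = -1 has size 2.
Step 3 — with total size 3, 2 blocks, and largest block 2, the block sizes (in nonincreasing order) are [2, 1].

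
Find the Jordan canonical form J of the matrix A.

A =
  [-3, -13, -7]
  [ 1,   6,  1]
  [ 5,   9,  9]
J_3(4)

The characteristic polynomial is
  det(x·I − A) = x^3 - 12*x^2 + 48*x - 64 = (x - 4)^3

Eigenvalues and multiplicities (the geometric multiplicity of λ is n − rank(A − λI), which equals the number of Jordan blocks for λ):
  λ = 4: algebraic multiplicity = 3, geometric multiplicity = 1

Determining the block sizes for each eigenvalue:
  λ = 4: one block (gm = 1), so the single block has size am = 3 → block sizes [3]

Assembling the blocks gives a Jordan form
J =
  [4, 1, 0]
  [0, 4, 1]
  [0, 0, 4]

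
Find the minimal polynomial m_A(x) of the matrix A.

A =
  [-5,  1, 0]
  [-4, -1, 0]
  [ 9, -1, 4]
x^3 + 2*x^2 - 15*x - 36

The characteristic polynomial is χ_A(x) = (x - 4)*(x + 3)^2, so the eigenvalues are known. The minimal polynomial is
  m_A(x) = Π_λ (x − λ)^{k_λ}
where k_λ is the size of the *largest* Jordan block for λ (equivalently, the smallest k with (A − λI)^k v = 0 for every generalised eigenvector v of λ).

  λ = -3: largest Jordan block has size 2, contributing (x + 3)^2
  λ = 4: largest Jordan block has size 1, contributing (x − 4)

So m_A(x) = (x - 4)*(x + 3)^2 = x^3 + 2*x^2 - 15*x - 36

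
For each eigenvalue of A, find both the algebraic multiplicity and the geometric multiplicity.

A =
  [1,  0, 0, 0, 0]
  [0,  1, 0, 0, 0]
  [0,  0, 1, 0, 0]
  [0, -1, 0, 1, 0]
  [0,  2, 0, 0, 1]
λ = 1: alg = 5, geom = 4

Step 1 — factor the characteristic polynomial to read off the algebraic multiplicities:
  χ_A(x) = (x - 1)^5

Step 2 — compute geometric multiplicities via the rank-nullity identity g(λ) = n − rank(A − λI):
  rank(A − (1)·I) = 1, so dim ker(A − (1)·I) = n − 1 = 4

Summary:
  λ = 1: algebraic multiplicity = 5, geometric multiplicity = 4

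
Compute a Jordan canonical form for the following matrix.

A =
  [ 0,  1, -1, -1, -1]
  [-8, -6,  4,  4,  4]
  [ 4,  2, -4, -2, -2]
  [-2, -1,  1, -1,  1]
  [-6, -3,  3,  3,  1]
J_2(-2) ⊕ J_1(-2) ⊕ J_1(-2) ⊕ J_1(-2)

The characteristic polynomial is
  det(x·I − A) = x^5 + 10*x^4 + 40*x^3 + 80*x^2 + 80*x + 32 = (x + 2)^5

Eigenvalues and multiplicities (the geometric multiplicity of λ is n − rank(A − λI), which equals the number of Jordan blocks for λ):
  λ = -2: algebraic multiplicity = 5, geometric multiplicity = 4

Determining the block sizes for each eigenvalue:
  λ = -2: 4 blocks summing to 5 forces exactly one block of size 2 and the rest size 1 → block sizes [2, 1, 1, 1]

Assembling the blocks gives a Jordan form
J =
  [-2,  1,  0,  0,  0]
  [ 0, -2,  0,  0,  0]
  [ 0,  0, -2,  0,  0]
  [ 0,  0,  0, -2,  0]
  [ 0,  0,  0,  0, -2]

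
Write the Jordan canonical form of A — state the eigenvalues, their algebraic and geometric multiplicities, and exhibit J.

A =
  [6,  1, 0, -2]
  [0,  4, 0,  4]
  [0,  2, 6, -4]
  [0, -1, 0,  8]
J_2(6) ⊕ J_1(6) ⊕ J_1(6)

The characteristic polynomial is
  det(x·I − A) = x^4 - 24*x^3 + 216*x^2 - 864*x + 1296 = (x - 6)^4

Eigenvalues and multiplicities (the geometric multiplicity of λ is n − rank(A − λI), which equals the number of Jordan blocks for λ):
  λ = 6: algebraic multiplicity = 4, geometric multiplicity = 3

Determining the block sizes for each eigenvalue:
  λ = 6: 3 blocks summing to 4 forces exactly one block of size 2 and the rest size 1 → block sizes [2, 1, 1]

Assembling the blocks gives a Jordan form
J =
  [6, 1, 0, 0]
  [0, 6, 0, 0]
  [0, 0, 6, 0]
  [0, 0, 0, 6]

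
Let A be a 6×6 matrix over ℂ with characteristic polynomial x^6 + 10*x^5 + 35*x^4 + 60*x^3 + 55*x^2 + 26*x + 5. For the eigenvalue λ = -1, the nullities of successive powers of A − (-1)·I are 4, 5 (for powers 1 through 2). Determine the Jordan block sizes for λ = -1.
Block sizes for λ = -1: [2, 1, 1, 1]

From the dimensions of kernels of powers, the number of Jordan blocks of size at least j is d_j − d_{j−1} where d_j = dim ker(N^j) (with d_0 = 0). Computing the differences gives [4, 1].
The number of blocks of size exactly k is (#blocks of size ≥ k) − (#blocks of size ≥ k + 1), so the partition is: 3 block(s) of size 1, 1 block(s) of size 2.
In nonincreasing order the block sizes are [2, 1, 1, 1].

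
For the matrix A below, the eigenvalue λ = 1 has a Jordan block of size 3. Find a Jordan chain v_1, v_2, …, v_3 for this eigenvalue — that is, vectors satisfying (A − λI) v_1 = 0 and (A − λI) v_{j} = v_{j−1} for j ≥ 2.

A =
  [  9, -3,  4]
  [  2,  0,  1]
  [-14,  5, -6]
A Jordan chain for λ = 1 of length 3:
v_1 = (2, 0, -4)ᵀ
v_2 = (8, 2, -14)ᵀ
v_3 = (1, 0, 0)ᵀ

Let N = A − (1)·I. We want v_3 with N^3 v_3 = 0 but N^2 v_3 ≠ 0; then v_{j-1} := N · v_j for j = 3, …, 2.

Pick v_3 = (1, 0, 0)ᵀ.
Then v_2 = N · v_3 = (8, 2, -14)ᵀ.
Then v_1 = N · v_2 = (2, 0, -4)ᵀ.

Sanity check: (A − (1)·I) v_1 = (0, 0, 0)ᵀ = 0. ✓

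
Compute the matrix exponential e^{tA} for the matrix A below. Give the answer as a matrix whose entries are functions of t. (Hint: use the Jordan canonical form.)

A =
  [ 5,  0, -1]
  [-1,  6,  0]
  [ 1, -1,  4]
e^{tA} =
  [-t^2*exp(5*t)/2 + exp(5*t), t^2*exp(5*t)/2, t^2*exp(5*t)/2 - t*exp(5*t)]
  [-t^2*exp(5*t)/2 - t*exp(5*t), t^2*exp(5*t)/2 + t*exp(5*t) + exp(5*t), t^2*exp(5*t)/2]
  [t*exp(5*t), -t*exp(5*t), -t*exp(5*t) + exp(5*t)]

Strategy: write A = P · J · P⁻¹ where J is a Jordan canonical form, so e^{tA} = P · e^{tJ} · P⁻¹, and e^{tJ} can be computed block-by-block.

A has Jordan form
J =
  [5, 1, 0]
  [0, 5, 1]
  [0, 0, 5]
(up to reordering of blocks).

Per-block formulas:
  For a 3×3 Jordan block J_3(5): exp(t · J_3(5)) = e^(5t)·(I + t·N + (t^2/2)·N^2), where N is the 3×3 nilpotent shift.

After assembling e^{tJ} and conjugating by P, we get:

e^{tA} =
  [-t^2*exp(5*t)/2 + exp(5*t), t^2*exp(5*t)/2, t^2*exp(5*t)/2 - t*exp(5*t)]
  [-t^2*exp(5*t)/2 - t*exp(5*t), t^2*exp(5*t)/2 + t*exp(5*t) + exp(5*t), t^2*exp(5*t)/2]
  [t*exp(5*t), -t*exp(5*t), -t*exp(5*t) + exp(5*t)]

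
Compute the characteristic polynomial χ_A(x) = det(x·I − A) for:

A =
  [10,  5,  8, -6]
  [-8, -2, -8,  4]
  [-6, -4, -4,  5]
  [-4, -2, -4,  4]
x^4 - 8*x^3 + 24*x^2 - 32*x + 16

Expanding det(x·I − A) (e.g. by cofactor expansion or by noting that A is similar to its Jordan form J, which has the same characteristic polynomial as A) gives
  χ_A(x) = x^4 - 8*x^3 + 24*x^2 - 32*x + 16
which factors as (x - 2)^4. The eigenvalues (with algebraic multiplicities) are λ = 2 with multiplicity 4.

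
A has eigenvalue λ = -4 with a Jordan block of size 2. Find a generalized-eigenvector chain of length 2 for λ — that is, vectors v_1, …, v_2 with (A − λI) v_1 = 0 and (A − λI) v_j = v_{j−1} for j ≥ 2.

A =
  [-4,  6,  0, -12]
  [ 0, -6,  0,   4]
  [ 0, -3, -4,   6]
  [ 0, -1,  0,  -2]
A Jordan chain for λ = -4 of length 2:
v_1 = (6, -2, -3, -1)ᵀ
v_2 = (0, 1, 0, 0)ᵀ

Let N = A − (-4)·I. We want v_2 with N^2 v_2 = 0 but N^1 v_2 ≠ 0; then v_{j-1} := N · v_j for j = 2, …, 2.

Pick v_2 = (0, 1, 0, 0)ᵀ.
Then v_1 = N · v_2 = (6, -2, -3, -1)ᵀ.

Sanity check: (A − (-4)·I) v_1 = (0, 0, 0, 0)ᵀ = 0. ✓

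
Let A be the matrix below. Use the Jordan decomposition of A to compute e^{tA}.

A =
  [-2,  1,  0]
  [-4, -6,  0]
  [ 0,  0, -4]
e^{tA} =
  [2*t*exp(-4*t) + exp(-4*t), t*exp(-4*t), 0]
  [-4*t*exp(-4*t), -2*t*exp(-4*t) + exp(-4*t), 0]
  [0, 0, exp(-4*t)]

Strategy: write A = P · J · P⁻¹ where J is a Jordan canonical form, so e^{tA} = P · e^{tJ} · P⁻¹, and e^{tJ} can be computed block-by-block.

A has Jordan form
J =
  [-4,  1,  0]
  [ 0, -4,  0]
  [ 0,  0, -4]
(up to reordering of blocks).

Per-block formulas:
  For a 1×1 block at λ = -4: exp(t · [-4]) = [e^(-4t)].
  For a 2×2 Jordan block J_2(-4): exp(t · J_2(-4)) = e^(-4t)·(I + t·N), where N is the 2×2 nilpotent shift.

After assembling e^{tJ} and conjugating by P, we get:

e^{tA} =
  [2*t*exp(-4*t) + exp(-4*t), t*exp(-4*t), 0]
  [-4*t*exp(-4*t), -2*t*exp(-4*t) + exp(-4*t), 0]
  [0, 0, exp(-4*t)]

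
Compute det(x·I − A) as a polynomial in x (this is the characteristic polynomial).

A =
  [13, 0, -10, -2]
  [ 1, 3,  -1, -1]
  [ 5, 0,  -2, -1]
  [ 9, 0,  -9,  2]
x^4 - 16*x^3 + 94*x^2 - 240*x + 225

Expanding det(x·I − A) (e.g. by cofactor expansion or by noting that A is similar to its Jordan form J, which has the same characteristic polynomial as A) gives
  χ_A(x) = x^4 - 16*x^3 + 94*x^2 - 240*x + 225
which factors as (x - 5)^2*(x - 3)^2. The eigenvalues (with algebraic multiplicities) are λ = 3 with multiplicity 2, λ = 5 with multiplicity 2.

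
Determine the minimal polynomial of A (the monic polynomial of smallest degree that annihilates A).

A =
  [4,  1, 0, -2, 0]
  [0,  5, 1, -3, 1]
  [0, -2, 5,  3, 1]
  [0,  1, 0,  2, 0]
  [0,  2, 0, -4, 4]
x^3 - 12*x^2 + 48*x - 64

The characteristic polynomial is χ_A(x) = (x - 4)^5, so the eigenvalues are known. The minimal polynomial is
  m_A(x) = Π_λ (x − λ)^{k_λ}
where k_λ is the size of the *largest* Jordan block for λ (equivalently, the smallest k with (A − λI)^k v = 0 for every generalised eigenvector v of λ).

  λ = 4: largest Jordan block has size 3, contributing (x − 4)^3

So m_A(x) = (x - 4)^3 = x^3 - 12*x^2 + 48*x - 64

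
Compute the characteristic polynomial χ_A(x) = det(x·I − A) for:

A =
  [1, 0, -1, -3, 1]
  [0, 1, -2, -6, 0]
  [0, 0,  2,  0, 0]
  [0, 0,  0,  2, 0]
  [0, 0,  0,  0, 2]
x^5 - 8*x^4 + 25*x^3 - 38*x^2 + 28*x - 8

Expanding det(x·I − A) (e.g. by cofactor expansion or by noting that A is similar to its Jordan form J, which has the same characteristic polynomial as A) gives
  χ_A(x) = x^5 - 8*x^4 + 25*x^3 - 38*x^2 + 28*x - 8
which factors as (x - 2)^3*(x - 1)^2. The eigenvalues (with algebraic multiplicities) are λ = 1 with multiplicity 2, λ = 2 with multiplicity 3.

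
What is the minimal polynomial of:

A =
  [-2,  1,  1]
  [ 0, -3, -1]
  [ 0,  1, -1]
x^2 + 4*x + 4

The characteristic polynomial is χ_A(x) = (x + 2)^3, so the eigenvalues are known. The minimal polynomial is
  m_A(x) = Π_λ (x − λ)^{k_λ}
where k_λ is the size of the *largest* Jordan block for λ (equivalently, the smallest k with (A − λI)^k v = 0 for every generalised eigenvector v of λ).

  λ = -2: largest Jordan block has size 2, contributing (x + 2)^2

So m_A(x) = (x + 2)^2 = x^2 + 4*x + 4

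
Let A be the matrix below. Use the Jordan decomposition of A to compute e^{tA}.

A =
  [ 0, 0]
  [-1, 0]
e^{tA} =
  [1, 0]
  [-t, 1]

Strategy: write A = P · J · P⁻¹ where J is a Jordan canonical form, so e^{tA} = P · e^{tJ} · P⁻¹, and e^{tJ} can be computed block-by-block.

A has Jordan form
J =
  [0, 1]
  [0, 0]
(up to reordering of blocks).

Per-block formulas:
  For a 2×2 Jordan block J_2(0): exp(t · J_2(0)) = e^(0t)·(I + t·N), where N is the 2×2 nilpotent shift.

After assembling e^{tJ} and conjugating by P, we get:

e^{tA} =
  [1, 0]
  [-t, 1]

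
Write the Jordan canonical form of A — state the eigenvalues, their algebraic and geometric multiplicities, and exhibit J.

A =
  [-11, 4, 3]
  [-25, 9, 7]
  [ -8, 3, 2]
J_3(0)

The characteristic polynomial is
  det(x·I − A) = x^3

Eigenvalues and multiplicities (the geometric multiplicity of λ is n − rank(A − λI), which equals the number of Jordan blocks for λ):
  λ = 0: algebraic multiplicity = 3, geometric multiplicity = 1

Determining the block sizes for each eigenvalue:
  λ = 0: one block (gm = 1), so the single block has size am = 3 → block sizes [3]

Assembling the blocks gives a Jordan form
J =
  [0, 1, 0]
  [0, 0, 1]
  [0, 0, 0]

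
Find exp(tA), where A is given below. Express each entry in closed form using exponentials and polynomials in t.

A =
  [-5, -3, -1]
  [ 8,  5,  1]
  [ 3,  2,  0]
e^{tA} =
  [-t^2 - 5*t + 1, -t^2 - 3*t, t^2 - t]
  [3*t^2/2 + 8*t, 3*t^2/2 + 5*t + 1, -3*t^2/2 + t]
  [t^2/2 + 3*t, t^2/2 + 2*t, 1 - t^2/2]

Strategy: write A = P · J · P⁻¹ where J is a Jordan canonical form, so e^{tA} = P · e^{tJ} · P⁻¹, and e^{tJ} can be computed block-by-block.

A has Jordan form
J =
  [0, 1, 0]
  [0, 0, 1]
  [0, 0, 0]
(up to reordering of blocks).

Per-block formulas:
  For a 3×3 Jordan block J_3(0): exp(t · J_3(0)) = e^(0t)·(I + t·N + (t^2/2)·N^2), where N is the 3×3 nilpotent shift.

After assembling e^{tJ} and conjugating by P, we get:

e^{tA} =
  [-t^2 - 5*t + 1, -t^2 - 3*t, t^2 - t]
  [3*t^2/2 + 8*t, 3*t^2/2 + 5*t + 1, -3*t^2/2 + t]
  [t^2/2 + 3*t, t^2/2 + 2*t, 1 - t^2/2]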